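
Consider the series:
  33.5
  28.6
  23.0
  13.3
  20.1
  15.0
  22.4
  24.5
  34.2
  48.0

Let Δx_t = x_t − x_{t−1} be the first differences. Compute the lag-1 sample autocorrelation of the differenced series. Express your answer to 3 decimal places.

0.187

First differences Δx: -4.9, -5.6, -9.7, 6.8, -5.1, 7.4, 2.1, 9.7, 13.8
Mean of differences = 1.6111
Numerator Σ(Δx_t−Δx̄)(Δx_{t+1}−Δx̄) = 101.5321
Denominator Σ(Δx_t−Δx̄)² = 542.0489
r_1(Δx) = 101.5321 / 542.0489 = 0.187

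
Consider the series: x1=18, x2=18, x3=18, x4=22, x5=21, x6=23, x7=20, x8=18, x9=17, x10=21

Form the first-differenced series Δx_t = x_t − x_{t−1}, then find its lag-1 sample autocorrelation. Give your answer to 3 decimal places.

First differences Δx: 0, 0, 4, -1, 2, -3, -2, -1, 4
Mean of differences = 0.3333
Numerator Σ(Δx_t−Δx̄)(Δx_{t+1}−Δx̄) = -7.7778
Denominator Σ(Δx_t−Δx̄)² = 50.0000
r_1(Δx) = -7.7778 / 50.0000 = -0.156

-0.156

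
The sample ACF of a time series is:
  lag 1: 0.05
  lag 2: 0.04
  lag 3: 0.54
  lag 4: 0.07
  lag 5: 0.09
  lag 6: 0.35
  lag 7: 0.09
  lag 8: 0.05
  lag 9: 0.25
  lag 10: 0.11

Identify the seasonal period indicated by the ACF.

3

The largest autocorrelation is r_3 = 0.54, with weaker echoes at lags 6 (0.35) and 9 (0.25); the remaining lags stay at or below 0.11.
The dominant spike at lag 3 indicates a seasonal period of 3.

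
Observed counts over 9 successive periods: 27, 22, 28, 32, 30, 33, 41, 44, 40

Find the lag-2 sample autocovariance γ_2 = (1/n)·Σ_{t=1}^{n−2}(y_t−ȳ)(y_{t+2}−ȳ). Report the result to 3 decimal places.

9.778

Mean ȳ = (27 + 22 + 28 + 32 + 30 + 33 + 41 + 44 + 40)/9 = 33.0000
Σ_{t=1}^{7}(y_t−ȳ)(y_{t+2}−ȳ) = 88.0000
γ_2 = 88.0000 / 9 = 9.778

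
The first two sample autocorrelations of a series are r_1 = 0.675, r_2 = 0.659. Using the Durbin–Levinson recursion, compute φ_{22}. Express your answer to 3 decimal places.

φ_{22} = (r_2 − r_1²) / (1 − r_1²)
r_1² = (0.675)² = 0.455625
Numerator = 0.659 − 0.4556 = 0.2034; denominator = 1 − 0.4556 = 0.5444
φ_{22} = 0.2034 / 0.5444 = 0.374

0.374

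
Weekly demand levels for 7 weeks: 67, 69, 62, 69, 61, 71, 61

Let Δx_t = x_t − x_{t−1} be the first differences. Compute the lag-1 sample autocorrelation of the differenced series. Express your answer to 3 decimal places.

-0.828

First differences Δx: 2, -7, 7, -8, 10, -10
Mean of differences = -1.0000
Numerator Σ(Δx_t−Δx̄)(Δx_{t+1}−Δx̄) = -298.0000
Denominator Σ(Δx_t−Δx̄)² = 360.0000
r_1(Δx) = -298.0000 / 360.0000 = -0.828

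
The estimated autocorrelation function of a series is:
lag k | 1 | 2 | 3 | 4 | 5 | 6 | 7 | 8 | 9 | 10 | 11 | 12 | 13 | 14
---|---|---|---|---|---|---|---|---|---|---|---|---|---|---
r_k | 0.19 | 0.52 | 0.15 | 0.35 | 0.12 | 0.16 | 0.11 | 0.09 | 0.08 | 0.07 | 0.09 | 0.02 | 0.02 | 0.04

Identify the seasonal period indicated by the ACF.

The largest autocorrelation is r_2 = 0.52, with a weaker echo at lag 4 (0.35); the remaining lags stay at or below 0.19.
The dominant spike at lag 2 indicates a seasonal period of 2.

2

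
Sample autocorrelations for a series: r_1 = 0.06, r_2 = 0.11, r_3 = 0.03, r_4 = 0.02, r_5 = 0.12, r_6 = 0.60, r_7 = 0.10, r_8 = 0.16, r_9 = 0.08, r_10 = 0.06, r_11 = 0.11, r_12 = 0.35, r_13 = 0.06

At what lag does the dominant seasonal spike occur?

The largest autocorrelation is r_6 = 0.60, with a weaker echo at lag 12 (0.35); the remaining lags stay at or below 0.16.
The dominant spike at lag 6 indicates a seasonal period of 6.

6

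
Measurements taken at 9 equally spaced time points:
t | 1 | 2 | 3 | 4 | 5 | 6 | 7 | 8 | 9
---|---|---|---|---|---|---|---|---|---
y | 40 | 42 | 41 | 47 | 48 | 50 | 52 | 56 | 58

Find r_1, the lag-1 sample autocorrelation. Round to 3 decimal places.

Mean ȳ = (40 + 42 + 41 + 47 + 48 + 50 + 52 + 56 + 58)/9 = 48.2222
Numerator Σ_{t=1}^{8}(y_t−ȳ)(y_{t+1}−ȳ) = 216.9506
Denominator Σ(y_t−ȳ)² = 333.5556
r_1 = 216.9506 / 333.5556 = 0.650

0.650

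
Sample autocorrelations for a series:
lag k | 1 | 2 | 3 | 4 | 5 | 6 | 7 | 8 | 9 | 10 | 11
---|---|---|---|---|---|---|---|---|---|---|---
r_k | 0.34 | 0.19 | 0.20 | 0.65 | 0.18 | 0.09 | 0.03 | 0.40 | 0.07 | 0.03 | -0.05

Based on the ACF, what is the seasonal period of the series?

The largest autocorrelation is r_4 = 0.65, with a weaker echo at lag 8 (0.40); the remaining lags stay at or below 0.34. The elevated value at lag 1 (0.34), dropping to 0.19 at lag 2, reflects decaying short-term dependence rather than seasonality.
The dominant spike at lag 4 indicates a seasonal period of 4.

4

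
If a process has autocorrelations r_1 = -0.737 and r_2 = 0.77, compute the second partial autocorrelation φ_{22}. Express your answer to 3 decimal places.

0.497

φ_{22} = (r_2 − r_1²) / (1 − r_1²)
r_1² = (-0.737)² = 0.543169
Numerator = 0.77 − 0.5432 = 0.2268; denominator = 1 − 0.5432 = 0.4568
φ_{22} = 0.2268 / 0.4568 = 0.497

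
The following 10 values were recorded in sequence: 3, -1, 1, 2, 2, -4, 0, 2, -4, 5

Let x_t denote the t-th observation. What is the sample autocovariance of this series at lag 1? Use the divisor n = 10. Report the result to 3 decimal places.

Mean x̄ = (3 − 1 + 1 + 2 + 2 − 4 + 0 + 2 − 4 + 5)/10 = 0.6000
Σ_{t=1}^{9}(x_t−x̄)(x_{t+1}−x̄) = -33.1600
γ_1 = -33.1600 / 10 = -3.316

-3.316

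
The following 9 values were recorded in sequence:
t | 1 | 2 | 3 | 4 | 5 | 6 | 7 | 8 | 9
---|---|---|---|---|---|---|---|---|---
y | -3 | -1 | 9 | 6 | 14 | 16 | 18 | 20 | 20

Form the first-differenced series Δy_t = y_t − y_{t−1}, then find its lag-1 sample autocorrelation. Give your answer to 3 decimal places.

-0.640

First differences Δy: 2, 10, -3, 8, 2, 2, 2, 0
Mean of differences = 2.8750
Numerator Σ(Δy_t−Δȳ)(Δy_{t+1}−Δȳ) = -78.6406
Denominator Σ(Δy_t−Δȳ)² = 122.8750
r_1(Δy) = -78.6406 / 122.8750 = -0.640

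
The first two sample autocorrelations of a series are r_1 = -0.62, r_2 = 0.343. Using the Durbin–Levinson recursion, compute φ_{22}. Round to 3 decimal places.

φ_{22} = (r_2 − r_1²) / (1 − r_1²)
r_1² = (-0.62)² = 0.3844
Numerator = 0.343 − 0.3844 = -0.0414; denominator = 1 − 0.3844 = 0.6156
φ_{22} = -0.0414 / 0.6156 = -0.067

-0.067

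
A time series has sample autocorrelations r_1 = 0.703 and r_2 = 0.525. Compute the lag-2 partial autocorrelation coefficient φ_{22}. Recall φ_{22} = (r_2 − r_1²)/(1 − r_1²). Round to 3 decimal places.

0.061

φ_{22} = (r_2 − r_1²) / (1 − r_1²)
r_1² = (0.703)² = 0.494209
Numerator = 0.525 − 0.4942 = 0.0308; denominator = 1 − 0.4942 = 0.5058
φ_{22} = 0.0308 / 0.5058 = 0.061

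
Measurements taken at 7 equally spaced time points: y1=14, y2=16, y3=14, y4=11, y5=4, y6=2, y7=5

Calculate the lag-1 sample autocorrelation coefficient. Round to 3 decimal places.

0.688

Mean ȳ = (14 + 16 + 14 + 11 + 4 + 2 + 5)/7 = 9.4286
Σ(y_t−ȳ)(y_{t+1}−ȳ) = (30.0408) + (30.0408) + (7.1837) + (-8.5306) + (40.3265) + (32.8980) = 131.9592
Denominator Σ(y_t−ȳ)² = 191.7143
r_1 = 131.9592 / 191.7143 = 0.688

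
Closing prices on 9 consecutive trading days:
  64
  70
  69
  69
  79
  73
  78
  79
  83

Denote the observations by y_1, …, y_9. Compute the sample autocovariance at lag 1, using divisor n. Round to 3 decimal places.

12.859

Mean ȳ = (64 + 70 + 69 + 69 + 79 + 73 + 78 + 79 + 83)/9 = 73.7778
Σ_{t=1}^{8}(y_t−ȳ)(y_{t+1}−ȳ) = 115.7284
γ_1 = 115.7284 / 9 = 12.859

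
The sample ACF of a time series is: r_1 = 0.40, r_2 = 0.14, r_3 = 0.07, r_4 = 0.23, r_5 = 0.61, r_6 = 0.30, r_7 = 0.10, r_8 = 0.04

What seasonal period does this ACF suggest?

The largest autocorrelation is r_5 = 0.61; the remaining lags stay at or below 0.40. The elevated value at lag 1 (0.40), dropping to 0.14 at lag 2, reflects decaying short-term dependence rather than seasonality.
The dominant spike at lag 5 indicates a seasonal period of 5.

5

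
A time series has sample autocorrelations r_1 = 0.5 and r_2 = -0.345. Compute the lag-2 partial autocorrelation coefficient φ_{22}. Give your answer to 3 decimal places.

-0.793

φ_{22} = (r_2 − r_1²) / (1 − r_1²)
r_1² = (0.5)² = 0.25
Numerator = -0.345 − 0.2500 = -0.5950; denominator = 1 − 0.2500 = 0.7500
φ_{22} = -0.5950 / 0.7500 = -0.793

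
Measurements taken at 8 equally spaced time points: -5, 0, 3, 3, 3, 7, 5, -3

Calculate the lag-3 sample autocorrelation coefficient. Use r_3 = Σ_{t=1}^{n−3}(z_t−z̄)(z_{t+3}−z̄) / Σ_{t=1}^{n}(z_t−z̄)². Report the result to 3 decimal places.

Mean z̄ = (-5 + 0 + 3 + 3 + 3 + 7 + 5 − 3)/8 = 1.6250
Deviations from mean: -6.6250, -1.6250, 1.3750, 1.3750, 1.3750, 5.3750, 3.3750, -4.6250
Numerator Σ_{t=1}^{5}(z_t−z̄)(z_{t+3}−z̄) = -5.6719
Denominator Σ(z_t−z̄)² = 113.8750
r_3 = -5.6719 / 113.8750 = -0.050

-0.050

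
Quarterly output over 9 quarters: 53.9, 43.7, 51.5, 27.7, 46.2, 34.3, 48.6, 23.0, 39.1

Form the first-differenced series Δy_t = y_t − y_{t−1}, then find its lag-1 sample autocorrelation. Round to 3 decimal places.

-0.830

First differences Δy: -10.2, 7.8, -23.8, 18.5, -11.9, 14.3, -25.6, 16.1
Mean of differences = -1.8500
Numerator Σ(Δy_t−Δȳ)(Δy_{t+1}−Δȳ) = -1915.7775
Denominator Σ(Δy_t−Δȳ)² = 2306.8600
r_1(Δy) = -1915.7775 / 2306.8600 = -0.830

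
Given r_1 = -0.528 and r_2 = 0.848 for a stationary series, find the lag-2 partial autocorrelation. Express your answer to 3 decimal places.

0.789

φ_{22} = (r_2 − r_1²) / (1 − r_1²)
r_1² = (-0.528)² = 0.278784
Numerator = 0.848 − 0.2788 = 0.5692; denominator = 1 − 0.2788 = 0.7212
φ_{22} = 0.5692 / 0.7212 = 0.789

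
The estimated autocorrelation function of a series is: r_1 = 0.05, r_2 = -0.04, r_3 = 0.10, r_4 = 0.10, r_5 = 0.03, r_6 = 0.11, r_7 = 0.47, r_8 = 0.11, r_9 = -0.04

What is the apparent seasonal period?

The largest autocorrelation is r_7 = 0.47; the remaining lags stay at or below 0.11.
The dominant spike at lag 7 indicates a seasonal period of 7.

7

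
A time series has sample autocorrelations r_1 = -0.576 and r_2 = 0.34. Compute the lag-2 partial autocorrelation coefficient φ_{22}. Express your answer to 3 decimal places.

0.012

φ_{22} = (r_2 − r_1²) / (1 − r_1²)
r_1² = (-0.576)² = 0.331776
Numerator = 0.34 − 0.3318 = 0.0082; denominator = 1 − 0.3318 = 0.6682
φ_{22} = 0.0082 / 0.6682 = 0.012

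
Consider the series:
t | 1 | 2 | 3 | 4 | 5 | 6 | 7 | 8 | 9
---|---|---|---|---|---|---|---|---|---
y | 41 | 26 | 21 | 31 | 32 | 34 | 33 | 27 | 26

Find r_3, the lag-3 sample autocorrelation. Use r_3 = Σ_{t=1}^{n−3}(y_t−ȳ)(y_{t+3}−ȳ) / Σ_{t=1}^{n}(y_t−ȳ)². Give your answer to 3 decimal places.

-0.194

Mean ȳ = (41 + 26 + 21 + 31 + 32 + 34 + 33 + 27 + 26)/9 = 30.1111
Numerator Σ_{t=1}^{6}(y_t−ȳ)(y_{t+3}−ȳ) = -52.8148
Denominator Σ(y_t−ȳ)² = 272.8889
r_3 = -52.8148 / 272.8889 = -0.194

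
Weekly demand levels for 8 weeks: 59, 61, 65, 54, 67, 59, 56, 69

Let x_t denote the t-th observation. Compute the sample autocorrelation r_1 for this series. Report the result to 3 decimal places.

-0.562

Mean x̄ = (59 + 61 + 65 + 54 + 67 + 59 + 56 + 69)/8 = 61.2500
Deviations from mean: -2.2500, -0.2500, 3.7500, -7.2500, 5.7500, -2.2500, -5.2500, 7.7500
Σ(x_t−x̄)(x_{t+1}−x̄) = (0.5625) + (-0.9375) + (-27.1875) + (-41.6875) + (-12.9375) + (11.8125) + (-40.6875) = -111.0625
Denominator Σ(x_t−x̄)² = 197.5000
r_1 = -111.0625 / 197.5000 = -0.562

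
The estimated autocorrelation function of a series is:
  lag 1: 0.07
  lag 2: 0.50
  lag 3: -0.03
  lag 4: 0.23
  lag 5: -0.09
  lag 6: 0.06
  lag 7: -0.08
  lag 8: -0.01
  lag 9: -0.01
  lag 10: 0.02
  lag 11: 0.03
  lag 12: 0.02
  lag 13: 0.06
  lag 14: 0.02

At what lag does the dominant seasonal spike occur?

2

The largest autocorrelation is r_2 = 0.50, with a weaker echo at lag 4 (0.23); the remaining lags stay at or below 0.07.
The dominant spike at lag 2 indicates a seasonal period of 2.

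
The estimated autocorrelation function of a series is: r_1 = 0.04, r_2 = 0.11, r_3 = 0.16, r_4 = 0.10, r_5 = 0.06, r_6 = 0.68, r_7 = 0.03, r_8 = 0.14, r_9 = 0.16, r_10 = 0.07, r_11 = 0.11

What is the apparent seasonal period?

The largest autocorrelation is r_6 = 0.68; the remaining lags stay at or below 0.16.
The dominant spike at lag 6 indicates a seasonal period of 6.

6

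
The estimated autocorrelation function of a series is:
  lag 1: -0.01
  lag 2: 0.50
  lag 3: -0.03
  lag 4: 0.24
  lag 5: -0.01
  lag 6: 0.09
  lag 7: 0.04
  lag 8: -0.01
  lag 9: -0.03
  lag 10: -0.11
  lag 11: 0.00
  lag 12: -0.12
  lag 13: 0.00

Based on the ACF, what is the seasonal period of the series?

2

The largest autocorrelation is r_2 = 0.50, with a weaker echo at lag 4 (0.24); the remaining lags stay at or below 0.09.
The dominant spike at lag 2 indicates a seasonal period of 2.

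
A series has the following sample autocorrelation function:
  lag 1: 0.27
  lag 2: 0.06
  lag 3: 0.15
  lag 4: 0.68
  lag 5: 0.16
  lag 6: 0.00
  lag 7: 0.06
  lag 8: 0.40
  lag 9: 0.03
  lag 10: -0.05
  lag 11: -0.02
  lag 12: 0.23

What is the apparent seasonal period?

The largest autocorrelation is r_4 = 0.68, with a weaker echo at lag 8 (0.40); the remaining lags stay at or below 0.27. The elevated value at lag 1 (0.27), dropping to 0.06 at lag 2, reflects decaying short-term dependence rather than seasonality.
The dominant spike at lag 4 indicates a seasonal period of 4.

4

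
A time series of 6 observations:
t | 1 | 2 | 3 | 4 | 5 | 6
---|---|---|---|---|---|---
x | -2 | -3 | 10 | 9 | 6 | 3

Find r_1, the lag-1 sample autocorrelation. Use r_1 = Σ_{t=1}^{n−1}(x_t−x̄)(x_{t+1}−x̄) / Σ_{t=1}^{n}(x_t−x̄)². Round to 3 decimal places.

0.258

Mean x̄ = (-2 − 3 + 10 + 9 + 6 + 3)/6 = 3.8333
Deviations from mean: -5.8333, -6.8333, 6.1667, 5.1667, 2.1667, -0.8333
Σ(x_t−x̄)(x_{t+1}−x̄) = (39.8611) + (-42.1389) + (31.8611) + (11.1944) + (-1.8056) = 38.9722
Denominator Σ(x_t−x̄)² = 150.8333
r_1 = 38.9722 / 150.8333 = 0.258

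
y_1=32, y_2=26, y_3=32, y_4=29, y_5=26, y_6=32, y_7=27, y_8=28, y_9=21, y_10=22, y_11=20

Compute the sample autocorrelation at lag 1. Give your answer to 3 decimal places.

0.271

Mean ȳ = (32 + 26 + 32 + 29 + 26 + 32 + 27 + 28 + 21 + 22 + 20)/11 = 26.8182
Numerator Σ_{t=1}^{10}(y_t−ȳ)(y_{t+1}−ȳ) = 51.9669
Denominator Σ(y_t−ȳ)² = 191.6364
r_1 = 51.9669 / 191.6364 = 0.271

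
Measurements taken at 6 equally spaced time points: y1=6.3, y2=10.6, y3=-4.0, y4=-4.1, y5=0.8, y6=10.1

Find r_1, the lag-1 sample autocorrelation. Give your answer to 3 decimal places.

0.108

Mean ȳ = (6.3 + 10.6 − 4.0 − 4.1 + 0.8 + 10.1)/6 = 3.2833
Σ(y_t−ȳ)(y_{t+1}−ȳ) = (22.0719) + (-53.2897) + (53.7753) + (18.3353) + (-16.9281) = 23.9647
Denominator Σ(y_t−ȳ)² = 222.8283
r_1 = 23.9647 / 222.8283 = 0.108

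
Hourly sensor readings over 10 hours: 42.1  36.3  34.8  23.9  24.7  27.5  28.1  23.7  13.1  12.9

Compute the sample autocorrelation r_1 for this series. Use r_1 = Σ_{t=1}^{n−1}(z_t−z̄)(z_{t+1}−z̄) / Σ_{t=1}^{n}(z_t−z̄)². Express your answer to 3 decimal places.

Mean z̄ = (42.1 + 36.3 + 34.8 + 23.9 + 24.7 + 27.5 + 28.1 + 23.7 + 13.1 + 12.9)/10 = 26.7100
Numerator Σ_{t=1}^{9}(z_t−z̄)(z_{t+1}−z̄) = 432.3349
Denominator Σ(z_t−z̄)² = 793.7690
r_1 = 432.3349 / 793.7690 = 0.545

0.545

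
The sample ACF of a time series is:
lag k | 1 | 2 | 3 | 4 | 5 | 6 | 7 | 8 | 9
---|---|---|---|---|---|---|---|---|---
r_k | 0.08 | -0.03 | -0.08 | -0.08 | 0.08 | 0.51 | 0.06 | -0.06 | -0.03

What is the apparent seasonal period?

6

The largest autocorrelation is r_6 = 0.51; the remaining lags stay at or below 0.08.
The dominant spike at lag 6 indicates a seasonal period of 6.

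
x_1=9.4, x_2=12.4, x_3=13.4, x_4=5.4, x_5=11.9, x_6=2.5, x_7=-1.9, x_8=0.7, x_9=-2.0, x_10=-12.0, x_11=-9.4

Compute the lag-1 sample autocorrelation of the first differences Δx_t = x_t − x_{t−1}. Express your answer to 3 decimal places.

First differences Δx: 3.0, 1.0, -8.0, 6.5, -9.4, -4.4, 2.6, -2.7, -10.0, 2.6
Mean of differences = -1.8800
Numerator Σ(Δx_t−Δx̄)(Δx_{t+1}−Δx̄) = -143.6064
Denominator Σ(Δx_t−Δx̄)² = 309.4360
r_1(Δx) = -143.6064 / 309.4360 = -0.464

-0.464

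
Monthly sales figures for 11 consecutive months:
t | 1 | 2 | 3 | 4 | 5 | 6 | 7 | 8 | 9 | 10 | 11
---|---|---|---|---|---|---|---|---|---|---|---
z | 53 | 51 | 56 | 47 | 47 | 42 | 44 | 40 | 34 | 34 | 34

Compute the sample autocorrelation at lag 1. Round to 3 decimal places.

0.696

Mean z̄ = (53 + 51 + 56 + 47 + 47 + 42 + 44 + 40 + 34 + 34 + 34)/11 = 43.8182
Numerator Σ_{t=1}^{10}(z_t−z̄)(z_{t+1}−z̄) = 425.7851
Denominator Σ(z_t−z̄)² = 611.6364
r_1 = 425.7851 / 611.6364 = 0.696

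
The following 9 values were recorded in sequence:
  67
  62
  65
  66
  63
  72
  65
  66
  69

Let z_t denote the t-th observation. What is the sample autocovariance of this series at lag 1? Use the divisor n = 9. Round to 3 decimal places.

-2.631

Mean z̄ = (67 + 62 + 65 + 66 + 63 + 72 + 65 + 66 + 69)/9 = 66.1111
Σ_{t=1}^{8}(z_t−z̄)(z_{t+1}−z̄) = -23.6790
γ_1 = -23.6790 / 9 = -2.631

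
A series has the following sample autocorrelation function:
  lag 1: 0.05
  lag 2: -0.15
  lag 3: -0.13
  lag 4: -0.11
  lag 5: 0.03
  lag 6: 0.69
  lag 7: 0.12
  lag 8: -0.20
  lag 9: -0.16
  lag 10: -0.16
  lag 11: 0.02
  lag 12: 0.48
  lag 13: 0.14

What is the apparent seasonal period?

6

The largest autocorrelation is r_6 = 0.69, with a weaker echo at lag 12 (0.48); the remaining lags stay at or below 0.14.
The dominant spike at lag 6 indicates a seasonal period of 6.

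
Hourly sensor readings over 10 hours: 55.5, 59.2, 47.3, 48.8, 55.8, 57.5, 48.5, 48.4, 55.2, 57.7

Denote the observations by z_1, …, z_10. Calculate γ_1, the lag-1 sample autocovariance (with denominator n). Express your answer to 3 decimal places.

Mean z̄ = (55.5 + 59.2 + 47.3 + 48.8 + 55.8 + 57.5 + 48.5 + 48.4 + 55.2 + 57.7)/10 = 53.3900
Σ_{t=1}^{9}(z_t−z̄)(z_{t+1}−z̄) = 6.7449
γ_1 = 6.7449 / 10 = 0.674

0.674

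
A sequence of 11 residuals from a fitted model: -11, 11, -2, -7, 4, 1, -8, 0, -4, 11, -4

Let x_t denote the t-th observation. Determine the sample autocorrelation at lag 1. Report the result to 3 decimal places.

Mean x̄ = (-11 + 11 − 2 − 7 + 4 + 1 − 8 + 0 − 4 + 11 − 4)/11 = -0.8182
Numerator Σ_{t=1}^{10}(x_t−x̄)(x_{t+1}−x̄) = -244.7603
Denominator Σ(x_t−x̄)² = 521.6364
r_1 = -244.7603 / 521.6364 = -0.469

-0.469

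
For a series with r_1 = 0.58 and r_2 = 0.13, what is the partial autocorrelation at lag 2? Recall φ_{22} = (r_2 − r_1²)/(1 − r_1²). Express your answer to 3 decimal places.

φ_{22} = (r_2 − r_1²) / (1 − r_1²)
r_1² = (0.58)² = 0.3364
Numerator = 0.13 − 0.3364 = -0.2064; denominator = 1 − 0.3364 = 0.6636
φ_{22} = -0.2064 / 0.6636 = -0.311

-0.311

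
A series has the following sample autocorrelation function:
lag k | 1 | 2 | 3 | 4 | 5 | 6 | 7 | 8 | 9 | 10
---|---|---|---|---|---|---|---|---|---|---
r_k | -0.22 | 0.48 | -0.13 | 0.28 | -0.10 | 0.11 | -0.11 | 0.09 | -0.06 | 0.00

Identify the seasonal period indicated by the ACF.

The largest autocorrelation is r_2 = 0.48, with a weaker echo at lag 4 (0.28); the remaining lags stay at or below 0.11.
The dominant spike at lag 2 indicates a seasonal period of 2.

2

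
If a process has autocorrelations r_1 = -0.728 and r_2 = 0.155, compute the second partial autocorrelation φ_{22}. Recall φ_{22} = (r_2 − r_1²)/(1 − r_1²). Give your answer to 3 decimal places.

φ_{22} = (r_2 − r_1²) / (1 − r_1²)
r_1² = (-0.728)² = 0.529984
Numerator = 0.155 − 0.5300 = -0.3750; denominator = 1 − 0.5300 = 0.4700
φ_{22} = -0.3750 / 0.4700 = -0.798

-0.798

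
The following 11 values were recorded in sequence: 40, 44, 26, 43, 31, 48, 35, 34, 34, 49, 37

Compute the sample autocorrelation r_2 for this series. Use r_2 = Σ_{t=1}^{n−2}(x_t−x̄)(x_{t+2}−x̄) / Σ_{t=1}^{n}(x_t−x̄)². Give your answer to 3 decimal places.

0.186

Mean x̄ = (40 + 44 + 26 + 43 + 31 + 48 + 35 + 34 + 34 + 49 + 37)/11 = 38.2727
Numerator Σ_{t=1}^{9}(x_t−x̄)(x_{t+2}−x̄) = 96.9421
Denominator Σ(x_t−x̄)² = 520.1818
r_2 = 96.9421 / 520.1818 = 0.186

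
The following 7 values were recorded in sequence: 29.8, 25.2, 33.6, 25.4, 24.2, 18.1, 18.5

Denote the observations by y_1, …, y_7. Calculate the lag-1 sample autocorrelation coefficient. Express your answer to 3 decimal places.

Mean ȳ = (29.8 + 25.2 + 33.6 + 25.4 + 24.2 + 18.1 + 18.5)/7 = 24.9714
Deviations from mean: 4.8286, 0.2286, 8.6286, 0.4286, -0.7714, -6.8714, -6.4714
Numerator Σ_{t=1}^{6}(y_t−ȳ)(y_{t+1}−ȳ) = 56.2120
Denominator Σ(y_t−ȳ)² = 187.6943
r_1 = 56.2120 / 187.6943 = 0.299

0.299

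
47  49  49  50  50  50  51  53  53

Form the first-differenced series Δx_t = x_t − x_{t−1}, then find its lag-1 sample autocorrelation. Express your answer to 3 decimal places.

First differences Δx: 2, 0, 1, 0, 0, 1, 2, 0
Mean of differences = 0.7500
Numerator Σ(Δx_t−Δx̄)(Δx_{t+1}−Δx̄) = -1.5625
Denominator Σ(Δx_t−Δx̄)² = 5.5000
r_1(Δx) = -1.5625 / 5.5000 = -0.284

-0.284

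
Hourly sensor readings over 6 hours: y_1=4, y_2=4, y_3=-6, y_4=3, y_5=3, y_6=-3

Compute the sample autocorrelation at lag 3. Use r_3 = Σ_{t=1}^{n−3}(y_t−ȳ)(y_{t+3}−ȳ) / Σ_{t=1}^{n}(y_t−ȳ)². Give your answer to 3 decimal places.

Mean ȳ = (4 + 4 − 6 + 3 + 3 − 3)/6 = 0.8333
Deviations from mean: 3.1667, 3.1667, -6.8333, 2.1667, 2.1667, -3.8333
Σ(y_t−ȳ)(y_{t+3}−ȳ) = (6.8611) + (6.8611) + (26.1944) = 39.9167
Denominator Σ(y_t−ȳ)² = 90.8333
r_3 = 39.9167 / 90.8333 = 0.439

0.439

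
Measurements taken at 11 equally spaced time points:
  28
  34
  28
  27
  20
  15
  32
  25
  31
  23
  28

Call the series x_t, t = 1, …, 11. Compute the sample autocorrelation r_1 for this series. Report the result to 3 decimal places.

Mean x̄ = (28 + 34 + 28 + 27 + 20 + 15 + 32 + 25 + 31 + 23 + 28)/11 = 26.4545
Numerator Σ_{t=1}^{10}(x_t−x̄)(x_{t+1}−x̄) = -4.6612
Denominator Σ(x_t−x̄)² = 302.7273
r_1 = -4.6612 / 302.7273 = -0.015

-0.015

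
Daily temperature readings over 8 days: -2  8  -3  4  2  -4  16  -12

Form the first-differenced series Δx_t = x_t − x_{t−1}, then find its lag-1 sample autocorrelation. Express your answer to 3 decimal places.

-0.581

First differences Δx: 10, -11, 7, -2, -6, 20, -28
Mean of differences = -1.4286
Numerator Σ(Δx_t−Δx̄)(Δx_{t+1}−Δx̄) = -859.6122
Denominator Σ(Δx_t−Δx̄)² = 1479.7143
r_1(Δx) = -859.6122 / 1479.7143 = -0.581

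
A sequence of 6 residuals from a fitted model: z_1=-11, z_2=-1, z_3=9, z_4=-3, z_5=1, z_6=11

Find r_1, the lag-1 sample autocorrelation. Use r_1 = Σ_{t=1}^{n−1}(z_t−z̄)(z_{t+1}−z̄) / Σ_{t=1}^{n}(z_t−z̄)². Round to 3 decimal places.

-0.073

Mean z̄ = (-11 − 1 + 9 − 3 + 1 + 11)/6 = 1.0000
Σ(z_t−z̄)(z_{t+1}−z̄) = (24.0000) + (-16.0000) + (-32.0000) + (0.0000) + (0.0000) = -24.0000
Denominator Σ(z_t−z̄)² = 328.0000
r_1 = -24.0000 / 328.0000 = -0.073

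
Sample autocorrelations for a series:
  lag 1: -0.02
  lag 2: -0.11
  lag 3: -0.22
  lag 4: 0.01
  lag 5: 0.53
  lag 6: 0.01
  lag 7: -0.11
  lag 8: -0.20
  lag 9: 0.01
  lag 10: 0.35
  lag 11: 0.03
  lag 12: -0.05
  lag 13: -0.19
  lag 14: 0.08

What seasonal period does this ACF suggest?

The largest autocorrelation is r_5 = 0.53, with a weaker echo at lag 10 (0.35); the remaining lags stay at or below 0.08.
The dominant spike at lag 5 indicates a seasonal period of 5.

5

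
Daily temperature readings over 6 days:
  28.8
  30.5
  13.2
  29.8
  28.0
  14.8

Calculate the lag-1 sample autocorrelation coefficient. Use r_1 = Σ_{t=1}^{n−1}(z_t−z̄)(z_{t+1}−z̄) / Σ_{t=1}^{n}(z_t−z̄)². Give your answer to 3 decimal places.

-0.368

Mean z̄ = (28.8 + 30.5 + 13.2 + 29.8 + 28.0 + 14.8)/6 = 24.1833
Deviations from mean: 4.6167, 6.3167, -10.9833, 5.6167, 3.8167, -9.3833
Numerator Σ_{t=1}^{5}(z_t−z̄)(z_{t+1}−z̄) = -116.2819
Denominator Σ(z_t−z̄)² = 316.0083
r_1 = -116.2819 / 316.0083 = -0.368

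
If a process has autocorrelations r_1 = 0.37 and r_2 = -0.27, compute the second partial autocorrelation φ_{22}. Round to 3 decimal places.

-0.471

φ_{22} = (r_2 − r_1²) / (1 − r_1²)
r_1² = (0.37)² = 0.1369
Numerator = -0.27 − 0.1369 = -0.4069; denominator = 1 − 0.1369 = 0.8631
φ_{22} = -0.4069 / 0.8631 = -0.471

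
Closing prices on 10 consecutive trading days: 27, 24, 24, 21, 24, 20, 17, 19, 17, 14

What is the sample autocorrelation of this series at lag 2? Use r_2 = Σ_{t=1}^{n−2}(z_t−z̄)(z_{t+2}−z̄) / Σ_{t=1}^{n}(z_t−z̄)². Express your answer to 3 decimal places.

0.314

Mean z̄ = (27 + 24 + 24 + 21 + 24 + 20 + 17 + 19 + 17 + 14)/10 = 20.7000
Numerator Σ_{t=1}^{8}(z_t−z̄)(z_{t+2}−z̄) = 46.5200
Denominator Σ(z_t−z̄)² = 148.1000
r_2 = 46.5200 / 148.1000 = 0.314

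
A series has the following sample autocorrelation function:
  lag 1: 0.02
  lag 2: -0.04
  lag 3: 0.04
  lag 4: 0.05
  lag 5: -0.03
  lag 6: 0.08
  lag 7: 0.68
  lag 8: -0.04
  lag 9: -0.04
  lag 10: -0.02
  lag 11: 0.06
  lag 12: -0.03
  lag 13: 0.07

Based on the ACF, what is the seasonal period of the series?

7

The largest autocorrelation is r_7 = 0.68; the remaining lags stay at or below 0.08.
The dominant spike at lag 7 indicates a seasonal period of 7.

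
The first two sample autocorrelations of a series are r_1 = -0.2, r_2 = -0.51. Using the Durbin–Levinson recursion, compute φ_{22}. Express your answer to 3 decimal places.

-0.573

φ_{22} = (r_2 − r_1²) / (1 − r_1²)
r_1² = (-0.2)² = 0.04
Numerator = -0.51 − 0.0400 = -0.5500; denominator = 1 − 0.0400 = 0.9600
φ_{22} = -0.5500 / 0.9600 = -0.573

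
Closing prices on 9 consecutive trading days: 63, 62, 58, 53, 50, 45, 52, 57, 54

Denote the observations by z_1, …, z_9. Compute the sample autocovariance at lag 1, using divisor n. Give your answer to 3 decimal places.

16.900

Mean z̄ = (63 + 62 + 58 + 53 + 50 + 45 + 52 + 57 + 54)/9 = 54.8889
Σ_{t=1}^{8}(z_t−z̄)(z_{t+1}−z̄) = 152.0988
γ_1 = 152.0988 / 9 = 16.900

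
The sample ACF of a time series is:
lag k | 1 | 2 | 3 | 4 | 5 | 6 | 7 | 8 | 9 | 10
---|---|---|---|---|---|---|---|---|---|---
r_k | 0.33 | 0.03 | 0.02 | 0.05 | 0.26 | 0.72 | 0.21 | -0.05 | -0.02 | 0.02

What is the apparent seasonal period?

6

The largest autocorrelation is r_6 = 0.72; the remaining lags stay at or below 0.33. The elevated value at lag 1 (0.33), dropping to 0.03 at lag 2, reflects decaying short-term dependence rather than seasonality.
The dominant spike at lag 6 indicates a seasonal period of 6.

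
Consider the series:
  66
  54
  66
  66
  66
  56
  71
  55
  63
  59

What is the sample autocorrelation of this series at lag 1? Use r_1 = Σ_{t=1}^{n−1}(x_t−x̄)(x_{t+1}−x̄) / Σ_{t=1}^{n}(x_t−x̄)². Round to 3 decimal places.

-0.604

Mean x̄ = (66 + 54 + 66 + 66 + 66 + 56 + 71 + 55 + 63 + 59)/10 = 62.2000
Numerator Σ_{t=1}^{9}(x_t−x̄)(x_{t+1}−x̄) = -183.2400
Denominator Σ(x_t−x̄)² = 303.6000
r_1 = -183.2400 / 303.6000 = -0.604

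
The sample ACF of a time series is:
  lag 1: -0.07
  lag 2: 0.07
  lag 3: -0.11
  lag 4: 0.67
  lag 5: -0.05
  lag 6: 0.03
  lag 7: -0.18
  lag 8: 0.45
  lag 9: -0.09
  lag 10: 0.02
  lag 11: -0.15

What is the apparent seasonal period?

The largest autocorrelation is r_4 = 0.67, with a weaker echo at lag 8 (0.45); the remaining lags stay at or below 0.07.
The dominant spike at lag 4 indicates a seasonal period of 4.

4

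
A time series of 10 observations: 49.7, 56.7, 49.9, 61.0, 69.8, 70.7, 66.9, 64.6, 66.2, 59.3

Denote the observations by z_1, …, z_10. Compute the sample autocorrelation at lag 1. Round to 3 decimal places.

Mean z̄ = (49.7 + 56.7 + 49.9 + 61.0 + 69.8 + 70.7 + 66.9 + 64.6 + 66.2 + 59.3)/10 = 61.4800
Numerator Σ_{t=1}^{9}(z_t−z̄)(z_{t+1}−z̄) = 261.2556
Denominator Σ(z_t−z̄)² = 516.3160
r_1 = 261.2556 / 516.3160 = 0.506

0.506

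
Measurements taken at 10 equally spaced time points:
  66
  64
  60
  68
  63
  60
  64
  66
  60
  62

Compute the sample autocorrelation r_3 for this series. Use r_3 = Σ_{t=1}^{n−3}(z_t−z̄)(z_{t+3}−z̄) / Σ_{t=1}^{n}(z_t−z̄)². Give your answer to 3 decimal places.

0.497

Mean z̄ = (66 + 64 + 60 + 68 + 63 + 60 + 64 + 66 + 60 + 62)/10 = 63.3000
Σ(z_t−z̄)(z_{t+3}−z̄) = (12.6900) + (-0.2100) + (10.8900) + (3.2900) + (-0.8100) + (10.8900) + (-0.9100) = 35.8300
Denominator Σ(z_t−z̄)² = 72.1000
r_3 = 35.8300 / 72.1000 = 0.497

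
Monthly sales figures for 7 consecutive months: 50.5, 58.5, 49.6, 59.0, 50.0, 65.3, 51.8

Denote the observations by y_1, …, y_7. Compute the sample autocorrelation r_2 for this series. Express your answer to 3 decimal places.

Mean ȳ = (50.5 + 58.5 + 49.6 + 59.0 + 50.0 + 65.3 + 51.8)/7 = 54.9571
Σ(y_t−ȳ)(y_{t+2}−ȳ) = (23.8776) + (14.3233) + (26.5561) + (41.8147) + (15.6504) = 122.2220
Denominator Σ(y_t−ȳ)² = 218.9771
r_2 = 122.2220 / 218.9771 = 0.558

0.558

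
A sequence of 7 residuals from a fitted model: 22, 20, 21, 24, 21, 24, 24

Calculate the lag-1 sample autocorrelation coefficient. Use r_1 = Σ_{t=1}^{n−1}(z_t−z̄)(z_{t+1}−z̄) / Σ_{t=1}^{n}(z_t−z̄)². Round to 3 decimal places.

Mean z̄ = (22 + 20 + 21 + 24 + 21 + 24 + 24)/7 = 22.2857
Deviations from mean: -0.2857, -2.2857, -1.2857, 1.7143, -1.2857, 1.7143, 1.7143
Σ(z_t−z̄)(z_{t+1}−z̄) = (0.6531) + (2.9388) + (-2.2041) + (-2.2041) + (-2.2041) + (2.9388) = -0.0816
Denominator Σ(z_t−z̄)² = 17.4286
r_1 = -0.0816 / 17.4286 = -0.005

-0.005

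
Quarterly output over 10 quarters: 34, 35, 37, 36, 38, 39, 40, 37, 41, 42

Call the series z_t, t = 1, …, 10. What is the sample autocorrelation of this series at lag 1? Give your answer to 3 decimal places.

Mean z̄ = (34 + 35 + 37 + 36 + 38 + 39 + 40 + 37 + 41 + 42)/10 = 37.9000
Numerator Σ_{t=1}^{9}(z_t−z̄)(z_{t+1}−z̄) = 25.8900
Denominator Σ(z_t−z̄)² = 60.9000
r_1 = 25.8900 / 60.9000 = 0.425

0.425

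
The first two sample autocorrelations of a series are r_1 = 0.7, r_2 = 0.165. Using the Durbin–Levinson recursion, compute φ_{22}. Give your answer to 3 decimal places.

-0.637

φ_{22} = (r_2 − r_1²) / (1 − r_1²)
r_1² = (0.7)² = 0.49
Numerator = 0.165 − 0.4900 = -0.3250; denominator = 1 − 0.4900 = 0.5100
φ_{22} = -0.3250 / 0.5100 = -0.637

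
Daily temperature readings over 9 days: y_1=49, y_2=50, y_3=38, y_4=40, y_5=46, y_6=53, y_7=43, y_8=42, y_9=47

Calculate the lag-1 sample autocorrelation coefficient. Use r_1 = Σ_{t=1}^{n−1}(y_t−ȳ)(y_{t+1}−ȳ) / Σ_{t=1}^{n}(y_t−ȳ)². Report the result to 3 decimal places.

0.040

Mean ȳ = (49 + 50 + 38 + 40 + 46 + 53 + 43 + 42 + 47)/9 = 45.3333
Numerator Σ_{t=1}^{8}(y_t−ȳ)(y_{t+1}−ȳ) = 7.8889
Denominator Σ(y_t−ȳ)² = 196.0000
r_1 = 7.8889 / 196.0000 = 0.040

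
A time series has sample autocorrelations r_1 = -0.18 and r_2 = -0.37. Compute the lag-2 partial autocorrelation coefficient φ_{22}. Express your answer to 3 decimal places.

-0.416

φ_{22} = (r_2 − r_1²) / (1 − r_1²)
r_1² = (-0.18)² = 0.0324
Numerator = -0.37 − 0.0324 = -0.4024; denominator = 1 − 0.0324 = 0.9676
φ_{22} = -0.4024 / 0.9676 = -0.416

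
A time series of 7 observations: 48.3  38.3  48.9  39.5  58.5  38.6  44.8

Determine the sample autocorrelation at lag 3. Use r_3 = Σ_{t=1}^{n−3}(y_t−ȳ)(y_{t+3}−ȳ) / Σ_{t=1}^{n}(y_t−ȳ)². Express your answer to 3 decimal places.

-0.405

Mean ȳ = (48.3 + 38.3 + 48.9 + 39.5 + 58.5 + 38.6 + 44.8)/7 = 45.2714
Deviations from mean: 3.0286, -6.9714, 3.6286, -5.7714, 13.2286, -6.6714, -0.4714
Σ(y_t−ȳ)(y_{t+3}−ȳ) = (-17.4792) + (-92.2220) + (-24.2078) + (2.7208) = -131.1882
Denominator Σ(y_t−ȳ)² = 323.9743
r_3 = -131.1882 / 323.9743 = -0.405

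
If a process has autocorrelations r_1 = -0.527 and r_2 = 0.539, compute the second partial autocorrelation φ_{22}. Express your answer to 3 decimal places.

0.362

φ_{22} = (r_2 − r_1²) / (1 − r_1²)
r_1² = (-0.527)² = 0.277729
Numerator = 0.539 − 0.2777 = 0.2613; denominator = 1 − 0.2777 = 0.7223
φ_{22} = 0.2613 / 0.7223 = 0.362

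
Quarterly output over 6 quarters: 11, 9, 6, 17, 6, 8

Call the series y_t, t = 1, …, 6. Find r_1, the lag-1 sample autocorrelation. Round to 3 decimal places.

Mean ȳ = (11 + 9 + 6 + 17 + 6 + 8)/6 = 9.5000
Deviations from mean: 1.5000, -0.5000, -3.5000, 7.5000, -3.5000, -1.5000
Numerator Σ_{t=1}^{5}(y_t−ȳ)(y_{t+1}−ȳ) = -46.2500
Denominator Σ(y_t−ȳ)² = 85.5000
r_1 = -46.2500 / 85.5000 = -0.541

-0.541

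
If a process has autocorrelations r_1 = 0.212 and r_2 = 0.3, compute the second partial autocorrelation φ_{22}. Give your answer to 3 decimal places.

0.267

φ_{22} = (r_2 − r_1²) / (1 − r_1²)
r_1² = (0.212)² = 0.044944
Numerator = 0.3 − 0.0449 = 0.2551; denominator = 1 − 0.0449 = 0.9551
φ_{22} = 0.2551 / 0.9551 = 0.267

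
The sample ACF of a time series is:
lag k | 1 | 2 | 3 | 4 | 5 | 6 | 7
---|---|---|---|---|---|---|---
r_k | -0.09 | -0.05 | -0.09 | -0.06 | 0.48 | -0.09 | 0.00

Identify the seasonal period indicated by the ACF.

The largest autocorrelation is r_5 = 0.48; the remaining lags stay at or below 0.00.
The dominant spike at lag 5 indicates a seasonal period of 5.

5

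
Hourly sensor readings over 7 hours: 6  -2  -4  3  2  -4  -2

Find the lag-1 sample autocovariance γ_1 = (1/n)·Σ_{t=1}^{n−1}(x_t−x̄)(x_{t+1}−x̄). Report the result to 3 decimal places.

Mean x̄ = (6 − 2 − 4 + 3 + 2 − 4 − 2)/7 = -0.1429
Σ_{t=1}^{6}(x_t−x̄)(x_{t+1}−x̄) = -10.7347
γ_1 = -10.7347 / 7 = -1.534

-1.534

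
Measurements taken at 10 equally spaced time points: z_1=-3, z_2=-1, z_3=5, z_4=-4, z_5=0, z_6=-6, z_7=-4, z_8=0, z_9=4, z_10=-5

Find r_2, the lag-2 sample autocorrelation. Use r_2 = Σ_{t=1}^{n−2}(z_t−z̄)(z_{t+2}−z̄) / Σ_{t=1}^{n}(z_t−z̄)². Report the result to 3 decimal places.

Mean z̄ = (-3 − 1 + 5 − 4 + 0 − 6 − 4 + 0 + 4 − 5)/10 = -1.4000
Numerator Σ_{t=1}^{8}(z_t−z̄)(z_{t+2}−z̄) = -19.5200
Denominator Σ(z_t−z̄)² = 124.4000
r_2 = -19.5200 / 124.4000 = -0.157

-0.157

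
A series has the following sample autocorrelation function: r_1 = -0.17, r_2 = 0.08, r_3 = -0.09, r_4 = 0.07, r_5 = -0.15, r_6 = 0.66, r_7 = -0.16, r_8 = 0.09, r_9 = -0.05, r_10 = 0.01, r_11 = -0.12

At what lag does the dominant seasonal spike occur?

The largest autocorrelation is r_6 = 0.66; the remaining lags stay at or below 0.09.
The dominant spike at lag 6 indicates a seasonal period of 6.

6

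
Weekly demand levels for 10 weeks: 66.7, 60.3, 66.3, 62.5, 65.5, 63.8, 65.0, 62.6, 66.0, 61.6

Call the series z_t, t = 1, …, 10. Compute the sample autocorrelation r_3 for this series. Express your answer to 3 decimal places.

-0.379

Mean z̄ = (66.7 + 60.3 + 66.3 + 62.5 + 65.5 + 63.8 + 65.0 + 62.6 + 66.0 + 61.6)/10 = 64.0300
Numerator Σ_{t=1}^{7}(z_t−z̄)(z_{t+3}−z̄) = -16.4867
Denominator Σ(z_t−z̄)² = 43.5210
r_3 = -16.4867 / 43.5210 = -0.379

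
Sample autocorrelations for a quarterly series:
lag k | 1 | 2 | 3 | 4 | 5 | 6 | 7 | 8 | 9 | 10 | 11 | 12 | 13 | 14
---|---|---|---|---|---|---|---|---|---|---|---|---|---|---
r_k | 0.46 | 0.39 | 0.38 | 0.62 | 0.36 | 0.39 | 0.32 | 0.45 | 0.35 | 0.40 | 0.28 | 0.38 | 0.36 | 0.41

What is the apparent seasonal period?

The largest autocorrelation is r_4 = 0.62; the remaining lags stay at or below 0.46. The elevated value at lag 1 (0.46), dropping to 0.39 at lag 2, reflects decaying short-term dependence rather than seasonality.
The dominant spike at lag 4 indicates a seasonal period of 4.

4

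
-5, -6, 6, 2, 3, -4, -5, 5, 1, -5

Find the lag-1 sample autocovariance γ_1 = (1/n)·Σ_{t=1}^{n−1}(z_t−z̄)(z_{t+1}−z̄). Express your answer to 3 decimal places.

-0.404

Mean z̄ = (-5 − 6 + 6 + 2 + 3 − 4 − 5 + 5 + 1 − 5)/10 = -0.8000
Σ_{t=1}^{9}(z_t−z̄)(z_{t+1}−z̄) = -4.0400
γ_1 = -4.0400 / 10 = -0.404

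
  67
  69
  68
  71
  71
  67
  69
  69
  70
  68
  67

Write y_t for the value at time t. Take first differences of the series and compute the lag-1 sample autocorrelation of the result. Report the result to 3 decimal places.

-0.325

First differences Δy: 2, -1, 3, 0, -4, 2, 0, 1, -2, -1
Mean of differences = 0.0000
Numerator Σ(Δy_t−Δȳ)(Δy_{t+1}−Δȳ) = -13.0000
Denominator Σ(Δy_t−Δȳ)² = 40.0000
r_1(Δy) = -13.0000 / 40.0000 = -0.325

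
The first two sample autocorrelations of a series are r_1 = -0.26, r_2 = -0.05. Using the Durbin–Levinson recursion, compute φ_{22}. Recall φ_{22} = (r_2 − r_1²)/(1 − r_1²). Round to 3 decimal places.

-0.126

φ_{22} = (r_2 − r_1²) / (1 − r_1²)
r_1² = (-0.26)² = 0.0676
Numerator = -0.05 − 0.0676 = -0.1176; denominator = 1 − 0.0676 = 0.9324
φ_{22} = -0.1176 / 0.9324 = -0.126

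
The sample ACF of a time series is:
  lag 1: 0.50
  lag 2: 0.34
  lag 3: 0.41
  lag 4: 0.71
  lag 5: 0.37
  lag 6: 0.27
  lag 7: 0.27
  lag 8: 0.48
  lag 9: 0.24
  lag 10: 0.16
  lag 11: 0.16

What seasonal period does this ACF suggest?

The largest autocorrelation is r_4 = 0.71; the remaining lags stay at or below 0.50. The elevated value at lag 1 (0.50), dropping to 0.34 at lag 2, reflects decaying short-term dependence rather than seasonality.
The dominant spike at lag 4 indicates a seasonal period of 4.

4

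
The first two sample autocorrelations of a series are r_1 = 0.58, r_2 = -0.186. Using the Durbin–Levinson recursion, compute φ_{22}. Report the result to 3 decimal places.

-0.787

φ_{22} = (r_2 − r_1²) / (1 − r_1²)
r_1² = (0.58)² = 0.3364
Numerator = -0.186 − 0.3364 = -0.5224; denominator = 1 − 0.3364 = 0.6636
φ_{22} = -0.5224 / 0.6636 = -0.787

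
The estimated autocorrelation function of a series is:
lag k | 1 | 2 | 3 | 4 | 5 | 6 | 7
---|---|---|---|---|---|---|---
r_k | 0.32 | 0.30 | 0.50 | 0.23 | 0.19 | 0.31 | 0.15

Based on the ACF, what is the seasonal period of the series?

The largest autocorrelation is r_3 = 0.50; the remaining lags stay at or below 0.32. The elevated value at lag 1 (0.32), dropping to 0.30 at lag 2, reflects decaying short-term dependence rather than seasonality.
The dominant spike at lag 3 indicates a seasonal period of 3.

3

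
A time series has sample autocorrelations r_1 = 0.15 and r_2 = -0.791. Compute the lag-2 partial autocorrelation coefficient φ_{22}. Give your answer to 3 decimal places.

φ_{22} = (r_2 − r_1²) / (1 − r_1²)
r_1² = (0.15)² = 0.0225
Numerator = -0.791 − 0.0225 = -0.8135; denominator = 1 − 0.0225 = 0.9775
φ_{22} = -0.8135 / 0.9775 = -0.832

-0.832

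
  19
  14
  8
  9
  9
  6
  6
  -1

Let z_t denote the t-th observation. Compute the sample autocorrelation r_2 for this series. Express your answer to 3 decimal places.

Mean z̄ = (19 + 14 + 8 + 9 + 9 + 6 + 6 − 1)/8 = 8.7500
Deviations from mean: 10.2500, 5.2500, -0.7500, 0.2500, 0.2500, -2.7500, -2.7500, -9.7500
Numerator Σ_{t=1}^{6}(z_t−z̄)(z_{t+2}−z̄) = 18.8750
Denominator Σ(z_t−z̄)² = 243.5000
r_2 = 18.8750 / 243.5000 = 0.078

0.078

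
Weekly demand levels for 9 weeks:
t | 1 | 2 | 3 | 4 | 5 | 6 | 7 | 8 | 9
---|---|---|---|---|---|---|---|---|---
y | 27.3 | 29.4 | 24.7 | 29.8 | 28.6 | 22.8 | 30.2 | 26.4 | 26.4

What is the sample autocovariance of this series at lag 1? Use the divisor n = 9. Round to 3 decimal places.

-3.267

Mean ȳ = (27.3 + 29.4 + 24.7 + 29.8 + 28.6 + 22.8 + 30.2 + 26.4 + 26.4)/9 = 27.2889
Σ_{t=1}^{8}(y_t−ȳ)(y_{t+1}−ȳ) = -29.4012
γ_1 = -29.4012 / 9 = -3.267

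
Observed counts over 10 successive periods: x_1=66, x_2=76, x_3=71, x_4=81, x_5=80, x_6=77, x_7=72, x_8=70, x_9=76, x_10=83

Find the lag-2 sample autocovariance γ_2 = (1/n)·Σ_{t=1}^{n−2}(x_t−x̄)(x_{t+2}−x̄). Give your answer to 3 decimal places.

-3.428

Mean x̄ = (66 + 76 + 71 + 81 + 80 + 77 + 72 + 70 + 76 + 83)/10 = 75.2000
Σ_{t=1}^{8}(x_t−x̄)(x_{t+2}−x̄) = -34.2800
γ_2 = -34.2800 / 10 = -3.428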